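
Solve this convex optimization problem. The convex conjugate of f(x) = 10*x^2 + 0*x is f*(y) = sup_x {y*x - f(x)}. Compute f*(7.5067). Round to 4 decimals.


f*(y) = sup_x {y*x - a*x^2 - b*x} = sup_x {(y-b)*x - a*x^2}
FOC: (y - b) - 2a*x = 0 => x* = (y - b)/(2a)
x* = (7.5067 - 0)/(2*10) = 0.3753
f*(7.5067) = (y-b)^2/(4a) = (7.5067 - 0)^2/(4*10)
= 56.3505/40 = 1.4088


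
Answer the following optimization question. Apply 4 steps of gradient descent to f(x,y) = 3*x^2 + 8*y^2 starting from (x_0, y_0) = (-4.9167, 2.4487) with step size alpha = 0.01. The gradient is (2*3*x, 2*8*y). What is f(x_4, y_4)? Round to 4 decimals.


Gradient descent on f(x,y) = 3*x^2 + 8*y^2.
Starting point: (-4.9167, 2.4487), alpha = 0.01
Step 1: grad_x = 2*3*-4.9167 = -29.5002, grad_y = 2*8*2.4487 = 39.1792
  x_1 = -4.9167 - 0.01*-29.5002 = -4.6217
  y_1 = 2.4487 - 0.01*39.1792 = 2.0569
Step 2: grad_x = 2*3*-4.6217 = -27.7302, grad_y = 2*8*2.0569 = 32.9105
  x_2 = -4.6217 - 0.01*-27.7302 = -4.3444
  y_2 = 2.0569 - 0.01*32.9105 = 1.7278
Step 3: grad_x = 2*3*-4.3444 = -26.0664, grad_y = 2*8*1.7278 = 27.6448
  x_3 = -4.3444 - 0.01*-26.0664 = -4.0837
  y_3 = 1.7278 - 0.01*27.6448 = 1.4514
Step 4: grad_x = 2*3*-4.0837 = -24.5024, grad_y = 2*8*1.4514 = 23.2217
  x_4 = -4.0837 - 0.01*-24.5024 = -3.8387
  y_4 = 1.4514 - 0.01*23.2217 = 1.2191
f(-3.8387, 1.2191) = 3*(-3.8387)^2 + 8*1.2191^2 = 56.0974


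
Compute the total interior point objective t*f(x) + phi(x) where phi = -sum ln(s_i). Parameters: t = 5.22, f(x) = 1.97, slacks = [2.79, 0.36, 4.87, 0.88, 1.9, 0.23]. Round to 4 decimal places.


Step 1: Compute log-barrier.
ln values: [1.026, -1.0217, 1.5831, -0.1278, 0.6419, -1.4697]
phi = -(1.026 - 1.0217 + 1.5831 - 0.1278 + 0.6419 - 1.4697) = -0.6318
Step 2: Compute augmented objective.
t*f(x) = 5.22*1.97 = 10.2834
Total = 10.2834 - 0.6318 = 9.6516


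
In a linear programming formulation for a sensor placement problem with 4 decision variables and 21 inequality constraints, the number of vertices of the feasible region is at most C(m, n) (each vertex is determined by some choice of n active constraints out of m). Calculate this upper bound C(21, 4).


Each vertex corresponds to some choice of n active constraints out of m, so the number of vertices is at most C(m, n) = m! / (n!(m-n)!).
m = 21, n = 4
Numerator: 21 * 20 * 19 * 18
Denominator: 4! = 24
C(21, 4) = 5985


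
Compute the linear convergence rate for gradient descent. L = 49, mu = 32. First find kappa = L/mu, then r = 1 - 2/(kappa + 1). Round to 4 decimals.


Step 1: Compute the condition number.
kappa = L/mu = 49/32 = 1.5313
Step 2: Compute the convergence rate.
r = 1 - 2/(kappa + 1) = 1 - 2*mu/(L + mu) = (L - mu)/(L + mu) = 17/81 = 0.2099


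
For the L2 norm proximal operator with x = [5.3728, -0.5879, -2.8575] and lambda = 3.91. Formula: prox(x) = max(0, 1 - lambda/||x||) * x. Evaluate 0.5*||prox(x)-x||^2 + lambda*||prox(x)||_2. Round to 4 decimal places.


Step 1: Compute ||x||.
||x|| = 6.1137
Step 2: Compute scaling factor.
scale = max(0, 1 - 3.91/6.1137) = 0.3605
Step 3: prox(x) = [1.9367, -0.2119, -1.03]
||prox(x)|| = 2.2037
Step 4: Proximal objective.
0.5*||prox-x||^2 = 7.6441
lambda*||prox|| = 8.6165
Total = 16.2607


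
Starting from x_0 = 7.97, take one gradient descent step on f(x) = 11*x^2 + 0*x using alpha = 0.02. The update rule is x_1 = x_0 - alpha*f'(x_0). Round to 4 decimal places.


We compute the gradient at x_0 and apply the update.
f'(x) = 22*x + 0
f'(7.97) = 22*7.97 + 0 = 175.34
x_1 = 7.97 - 0.02*175.34 = 4.4632


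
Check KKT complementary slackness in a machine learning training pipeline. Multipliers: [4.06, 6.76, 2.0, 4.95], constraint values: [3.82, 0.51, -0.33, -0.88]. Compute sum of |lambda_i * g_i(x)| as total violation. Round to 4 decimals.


KKT complementary slackness check:
lambda_1 * g_1 = 4.06 * 3.82 = 15.5092
lambda_2 * g_2 = 6.76 * 0.51 = 3.4476
lambda_3 * g_3 = 2.0 * -0.33 = -0.66
lambda_4 * g_4 = 4.95 * -0.88 = -4.356
Total violation = 15.5092 + 3.4476 + 0.66 + 4.356 = 23.9728


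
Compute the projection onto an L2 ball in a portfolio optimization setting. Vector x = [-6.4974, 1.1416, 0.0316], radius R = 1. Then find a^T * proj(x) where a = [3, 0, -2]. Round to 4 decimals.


Step 1: Compute ||x|| (intermediates to 6 decimals).
||x|| = sqrt((-6.4974)^2 + 1.1416^2 + 0.0316^2) = 6.597004
Step 2: Project.
Since ||x|| > R, scale = R/||x|| = 1/6.597004 = 0.151584, proj(x) = scale * x
proj(x) = [-0.984902, 0.173048, 0.00479]
Step 3: Dot product.
a^T * proj(x) = 3*(-0.984902) + 0*0.173048 - 2*0.00479 = -2.9643


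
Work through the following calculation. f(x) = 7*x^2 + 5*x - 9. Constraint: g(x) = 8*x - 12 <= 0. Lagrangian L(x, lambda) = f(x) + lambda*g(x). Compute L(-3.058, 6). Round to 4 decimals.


Step 1: Evaluate f(x).
f(-3.058) = 7*(-3.058)^2 + 5*(-3.058) - 9 = 41.1695
Step 2: Evaluate g(x).
g(-3.058) = 8*-3.058 - 12 = -36.464
Step 3: Compute Lagrangian.
L = 41.1695 + 6*-36.464 = -177.6145


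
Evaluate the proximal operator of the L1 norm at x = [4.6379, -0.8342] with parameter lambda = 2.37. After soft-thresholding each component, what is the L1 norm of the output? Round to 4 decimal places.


Soft-thresholding with lambda = 2.37:
prox(4.6379) = sign(4.6379)*max(|4.6379| - 2.37, 0) = 2.2679
prox(-0.8342) = sign(-0.8342)*max(|-0.8342| - 2.37, 0) = 0.0
prox(x) = [2.2679, 0.0]
||prox(x)||_1 = 2.2679 + 0.0 = 2.2679


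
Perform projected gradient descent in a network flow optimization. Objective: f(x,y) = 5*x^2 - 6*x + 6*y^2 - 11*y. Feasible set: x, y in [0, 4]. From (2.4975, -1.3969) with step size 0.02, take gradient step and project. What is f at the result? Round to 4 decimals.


Step 1: Compute gradient at (2.4975, -1.3969).
grad_x = 2*5*2.4975 - 6 = 18.975
grad_y = 2*6*-1.3969 - 11 = -27.7628
Step 2: Gradient step.
x_raw = 2.4975 - 0.02*18.975 = 2.118
y_raw = -1.3969 - 0.02*-27.7628 = -0.8416
Step 3: Project onto [0, 4].
x_proj = clip(2.118) = 2.118
y_proj = clip(-0.8416) = 0.0
Step 4: Evaluate f.
f(2.118, 0.0) = 9.7216


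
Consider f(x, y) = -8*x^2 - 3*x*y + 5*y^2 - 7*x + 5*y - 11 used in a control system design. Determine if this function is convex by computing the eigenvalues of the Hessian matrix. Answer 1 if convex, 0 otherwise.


The Hessian of f(x,y) = -8*x^2 - 3*x*y + 5*y^2 - 7*x + 5*y - 11 is:
H = [[-16, -3], [-3, 10]]
Trace = -16 + 10 = -6
Determinant = -16*10 - (-3)^2 = -169
Discriminant = (-6)^2 - 4*-169 = 712.0
Eigenvalues: lambda_1 = -16.3417, lambda_2 = 10.3417
The function is not convex.

0


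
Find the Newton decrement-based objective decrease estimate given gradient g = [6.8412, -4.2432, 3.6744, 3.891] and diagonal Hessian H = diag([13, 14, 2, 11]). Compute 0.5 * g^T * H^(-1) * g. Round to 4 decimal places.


Step 1: H is diagonal, so H^(-1) * g = [0.5262, -0.3031, 1.8372, 0.3537].
Step 2: g^T H^(-1) g = sum_i g_i^2 / H_ii
  = (6.8412)^2/13 + (-4.2432)^2/14 + (3.6744)^2/2 + (3.891)^2/11
  = 3.6002 + 1.2861 + 6.7506 + 1.3764 = 13.0132
Step 3: Objective decrease = 0.5 * g^T H^(-1) g = 6.5066


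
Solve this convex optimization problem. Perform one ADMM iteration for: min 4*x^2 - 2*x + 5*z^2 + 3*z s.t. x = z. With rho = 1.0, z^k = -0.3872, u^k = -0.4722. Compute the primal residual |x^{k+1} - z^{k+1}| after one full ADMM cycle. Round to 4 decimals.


ADMM iteration with rho = 1.0, z^k = -0.3872, u^k = -0.4722
Step 1: x-update.
Minimize 4*x^2 - 2*x + (1.0/2)*(x + 0.3872 - 0.4722)^2
FOC: (2*4 + 1.0)*x = 2 + 1.0*(-0.3872 + 0.4722)
x^{k+1} = 0.2317
Step 2: z-update.
Minimize 5*z^2 + 3*z + (1.0/2)*(0.2317 - z - 0.4722)^2
FOC: (2*5 + 1.0)*z = -3 + 1.0*(0.2317 - 0.4722)
z^{k+1} = -0.2946
Step 3: u-update.
u^{k+1} = -0.4722 + 0.2317 + 0.2946 = 0.0541
Step 4: Primal residual = |0.2317 + 0.2946| = 0.5263


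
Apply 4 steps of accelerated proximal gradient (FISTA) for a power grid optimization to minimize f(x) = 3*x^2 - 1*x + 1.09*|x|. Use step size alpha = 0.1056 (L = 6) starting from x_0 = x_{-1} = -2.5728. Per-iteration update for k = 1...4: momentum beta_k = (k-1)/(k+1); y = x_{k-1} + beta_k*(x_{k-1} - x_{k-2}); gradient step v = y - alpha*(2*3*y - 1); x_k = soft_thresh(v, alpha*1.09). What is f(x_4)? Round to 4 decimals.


FISTA on f(x) = 3*x^2 - 1*x + 1.09*|x|
L = 6, alpha = 0.1056
Iteration 1: beta = 0.0, y = -2.5728 + 0.0*(-2.5728 + 2.5728) = -2.5728
  grad(y) = -16.4368, v = y - alpha*grad = -0.8371
  prox(v) = soft_thresh(-0.8371, 0.1151) = -0.722
Iteration 2: beta = 0.3333, y = -0.722 + 0.3333*(-0.722 + 2.5728) = -0.105
  grad(y) = -1.6302, v = y - alpha*grad = 0.0671
  prox(v) = soft_thresh(0.0671, 0.1151) = 0.0
Iteration 3: beta = 0.5, y = 0.0 + 0.5*(0.0 + 0.722) = 0.361
  grad(y) = 1.1659, v = y - alpha*grad = 0.2379
  prox(v) = soft_thresh(0.2379, 0.1151) = 0.1228
Iteration 4: beta = 0.6, y = 0.1228 + 0.6*(0.1228 - 0.0) = 0.1964
  grad(y) = 0.1785, v = y - alpha*grad = 0.1776
  prox(v) = soft_thresh(0.1776, 0.1151) = 0.0625
f(x_4) = 3*0.0625^2 - 1*0.0625 + 1.09*|0.0625| = 0.0173


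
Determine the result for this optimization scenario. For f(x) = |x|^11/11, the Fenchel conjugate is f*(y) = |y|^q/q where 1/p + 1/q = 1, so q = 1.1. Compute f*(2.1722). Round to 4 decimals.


The conjugate exponent q satisfies 1/p + 1/q = 1.
p = 11, so q = 11/(11 - 1) = 1.1
|y|^q = 2.1722^1.1 = 2.3474
f*(2.1722) = 2.3474 / 1.1 = 2.134


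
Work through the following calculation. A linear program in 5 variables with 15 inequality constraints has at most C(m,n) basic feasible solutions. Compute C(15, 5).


Each vertex corresponds to some choice of n active constraints out of m, so the number of vertices is at most C(m, n) = m! / (n!(m-n)!).
m = 15, n = 5
Numerator: 15 * 14 * 13 * 12 * 11
Denominator: 5! = 120
C(15, 5) = 3003


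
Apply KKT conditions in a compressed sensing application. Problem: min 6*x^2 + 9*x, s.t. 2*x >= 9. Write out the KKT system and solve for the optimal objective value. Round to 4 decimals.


Step 1: Try lambda = 0 (constraint inactive).
x_unc = -9/(2*6) = -0.75
Check: 2*-0.75 = -1.5 < 9 -- violated!
Step 2: Constraint must be active: 2*x = 9
x* = 9/2 = 4.5
lambda = (2*6*4.5 + 9)/2 = 31.5
Step 3: Compute optimal value.
f(x*) = 6*4.5^2 + 9*4.5 = 162.0


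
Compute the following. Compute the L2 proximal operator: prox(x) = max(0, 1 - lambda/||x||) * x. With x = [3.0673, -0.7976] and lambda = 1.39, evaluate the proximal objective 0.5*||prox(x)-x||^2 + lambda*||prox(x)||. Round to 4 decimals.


Step 1: Compute ||x||.
||x|| = 3.1693
Step 2: Compute scaling factor.
scale = max(0, 1 - 1.39/3.1693) = 0.5614
Step 3: prox(x) = [1.722, -0.4478]
||prox(x)|| = 1.7793
Step 4: Proximal objective.
0.5*||prox-x||^2 = 0.9661
lambda*||prox|| = 2.4732
Total = 3.4393


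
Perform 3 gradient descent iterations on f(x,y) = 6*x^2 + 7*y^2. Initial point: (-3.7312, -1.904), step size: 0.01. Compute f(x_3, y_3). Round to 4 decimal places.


Gradient descent on f(x,y) = 6*x^2 + 7*y^2.
Starting point: (-3.7312, -1.904), alpha = 0.01
Step 1: grad_x = 2*6*-3.7312 = -44.7744, grad_y = 2*7*-1.904 = -26.656
  x_1 = -3.7312 - 0.01*-44.7744 = -3.2835
  y_1 = -1.904 - 0.01*-26.656 = -1.6374
Step 2: grad_x = 2*6*-3.2835 = -39.4015, grad_y = 2*7*-1.6374 = -22.9242
  x_2 = -3.2835 - 0.01*-39.4015 = -2.8894
  y_2 = -1.6374 - 0.01*-22.9242 = -1.4082
Step 3: grad_x = 2*6*-2.8894 = -34.6733, grad_y = 2*7*-1.4082 = -19.7148
  x_3 = -2.8894 - 0.01*-34.6733 = -2.5427
  y_3 = -1.4082 - 0.01*-19.7148 = -1.2111
f(-2.5427, -1.2111) = 6*(-2.5427)^2 + 7*(-1.2111)^2 = 49.0587


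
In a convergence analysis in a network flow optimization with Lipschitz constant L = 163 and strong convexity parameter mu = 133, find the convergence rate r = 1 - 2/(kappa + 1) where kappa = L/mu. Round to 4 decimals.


Step 1: Compute the condition number.
kappa = L/mu = 163/133 = 1.2256
Step 2: Compute the convergence rate.
r = 1 - 2/(kappa + 1) = 1 - 2*mu/(L + mu) = (L - mu)/(L + mu) = 30/296 = 0.1014


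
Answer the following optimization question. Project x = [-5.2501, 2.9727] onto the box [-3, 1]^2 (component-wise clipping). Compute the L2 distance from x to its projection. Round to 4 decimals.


Project each component onto [-3, 1].
clip(-5.2501) = -3.0, clip(2.9727) = 1.0
Projection = [-3.0, 1.0]
Squared diffs: [5.063, 3.8915]
Distance = sqrt(8.9545) = 2.9924


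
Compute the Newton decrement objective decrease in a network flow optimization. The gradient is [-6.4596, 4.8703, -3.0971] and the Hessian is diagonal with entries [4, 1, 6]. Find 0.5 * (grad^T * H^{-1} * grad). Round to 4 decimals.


Step 1: H is diagonal, so H^(-1) * g = [-1.6149, 4.8703, -0.5162].
Step 2: g^T H^(-1) g = sum_i g_i^2 / H_ii
  = (-6.4596)^2/4 + (4.8703)^2/1 + (-3.0971)^2/6
  = 10.4316 + 23.7198 + 1.5987 = 35.7501
Step 3: Objective decrease = 0.5 * g^T H^(-1) g = 17.8751


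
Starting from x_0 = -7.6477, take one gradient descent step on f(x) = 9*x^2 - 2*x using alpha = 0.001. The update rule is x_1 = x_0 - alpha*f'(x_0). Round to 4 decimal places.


We compute the gradient at x_0 and apply the update.
f'(x) = 18*x - 2
f'(-7.6477) = 18*-7.6477 - 2 = -139.6586
x_1 = -7.6477 - 0.001*-139.6586 = -7.508


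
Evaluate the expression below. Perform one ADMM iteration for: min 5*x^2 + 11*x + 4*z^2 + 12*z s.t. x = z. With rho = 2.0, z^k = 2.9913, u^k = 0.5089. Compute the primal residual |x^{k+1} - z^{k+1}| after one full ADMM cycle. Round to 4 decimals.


ADMM iteration with rho = 2.0, z^k = 2.9913, u^k = 0.5089
Step 1: x-update.
Minimize 5*x^2 + 11*x + (2.0/2)*(x - 2.9913 + 0.5089)^2
FOC: (2*5 + 2.0)*x = -11 + 2.0*(2.9913 - 0.5089)
x^{k+1} = -0.5029
Step 2: z-update.
Minimize 4*z^2 + 12*z + (2.0/2)*(-0.5029 - z + 0.5089)^2
FOC: (2*4 + 2.0)*z = -12 + 2.0*(-0.5029 + 0.5089)
z^{k+1} = -1.1988
Step 3: u-update.
u^{k+1} = 0.5089 - 0.5029 + 1.1988 = 1.2048
Step 4: Primal residual = |-0.5029 + 1.1988| = 0.6959


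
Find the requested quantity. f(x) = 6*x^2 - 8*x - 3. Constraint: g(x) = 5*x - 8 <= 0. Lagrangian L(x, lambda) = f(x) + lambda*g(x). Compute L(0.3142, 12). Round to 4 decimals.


Step 1: Evaluate f(x).
f(0.3142) = 6*0.3142^2 - 8*0.3142 - 3 = -4.9213
Step 2: Evaluate g(x).
g(0.3142) = 5*0.3142 - 8 = -6.429
Step 3: Compute Lagrangian.
L = -4.9213 + 12*-6.429 = -82.0693


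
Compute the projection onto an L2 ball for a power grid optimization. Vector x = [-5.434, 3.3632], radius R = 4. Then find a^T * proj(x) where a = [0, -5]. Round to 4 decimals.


Step 1: Compute ||x|| (intermediates to 6 decimals).
||x|| = sqrt((-5.434)^2 + 3.3632^2) = 6.390577
Step 2: Project.
Since ||x|| > R, scale = R/||x|| = 4/6.390577 = 0.625922, proj(x) = scale * x
proj(x) = [-3.40126, 2.105101]
Step 3: Dot product.
a^T * proj(x) = 0*(-3.40126) - 5*2.105101 = -10.5255


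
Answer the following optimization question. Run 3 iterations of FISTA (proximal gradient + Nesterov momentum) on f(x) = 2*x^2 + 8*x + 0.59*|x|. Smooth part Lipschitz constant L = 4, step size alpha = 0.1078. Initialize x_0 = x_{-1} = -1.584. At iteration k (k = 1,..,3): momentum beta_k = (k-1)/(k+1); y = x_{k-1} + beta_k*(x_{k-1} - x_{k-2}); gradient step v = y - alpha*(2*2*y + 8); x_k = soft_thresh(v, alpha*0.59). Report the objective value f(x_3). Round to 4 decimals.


FISTA on f(x) = 2*x^2 + 8*x + 0.59*|x|
L = 4, alpha = 0.1078
Iteration 1: beta = 0.0, y = -1.584 + 0.0*(-1.584 + 1.584) = -1.584
  grad(y) = 1.664, v = y - alpha*grad = -1.7634
  prox(v) = soft_thresh(-1.7634, 0.0636) = -1.6998
Iteration 2: beta = 0.3333, y = -1.6998 + 0.3333*(-1.6998 + 1.584) = -1.7384
  grad(y) = 1.0465, v = y - alpha*grad = -1.8512
  prox(v) = soft_thresh(-1.8512, 0.0636) = -1.7876
Iteration 3: beta = 0.5, y = -1.7876 + 0.5*(-1.7876 + 1.6998) = -1.8315
  grad(y) = 0.6741, v = y - alpha*grad = -1.9041
  prox(v) = soft_thresh(-1.9041, 0.0636) = -1.8405
f(x_3) = 2*(-1.8405)^2 + 8*(-1.8405) + 0.59*|-1.8405| = -6.8632


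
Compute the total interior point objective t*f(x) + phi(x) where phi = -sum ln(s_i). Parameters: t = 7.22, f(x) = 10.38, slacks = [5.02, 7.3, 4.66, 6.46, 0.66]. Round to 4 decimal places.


Step 1: Compute log-barrier.
ln values: [1.6134, 1.9879, 1.539, 1.8656, -0.4155]
phi = -(1.6134 + 1.9879 + 1.539 + 1.8656 - 0.4155) = -6.5904
Step 2: Compute augmented objective.
t*f(x) = 7.22*10.38 = 74.9436
Total = 74.9436 - 6.5904 = 68.3532


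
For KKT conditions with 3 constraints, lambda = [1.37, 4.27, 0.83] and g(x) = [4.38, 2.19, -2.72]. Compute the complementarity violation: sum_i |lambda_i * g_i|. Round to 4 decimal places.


KKT complementary slackness check:
lambda_1 * g_1 = 1.37 * 4.38 = 6.0006
lambda_2 * g_2 = 4.27 * 2.19 = 9.3513
lambda_3 * g_3 = 0.83 * -2.72 = -2.2576
Total violation = 6.0006 + 9.3513 + 2.2576 = 17.6095


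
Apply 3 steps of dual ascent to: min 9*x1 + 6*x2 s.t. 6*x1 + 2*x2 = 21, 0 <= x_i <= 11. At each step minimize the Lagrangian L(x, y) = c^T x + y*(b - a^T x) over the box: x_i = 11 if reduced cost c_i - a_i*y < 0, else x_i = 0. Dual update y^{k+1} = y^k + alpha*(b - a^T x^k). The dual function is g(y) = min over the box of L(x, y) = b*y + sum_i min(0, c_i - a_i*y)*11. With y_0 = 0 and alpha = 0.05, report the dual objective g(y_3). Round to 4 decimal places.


Dual ascent for LP: min 9*x1 + 6*x2, 6*x1 + 2*x2 = 21, 0 <= x_i <= 11
Step 1: y^k = 0.0, reduced costs: (9.0, 6.0)
  x^k = (0.0, 0.0), subgradient = b - a^T x = 21.0
  y^{k+1} = 0.0 + 0.05*21.0 = 1.05
Step 2: y^k = 1.05, reduced costs: (2.7, 3.9)
  x^k = (0.0, 0.0), subgradient = b - a^T x = 21.0
  y^{k+1} = 1.05 + 0.05*21.0 = 2.1
Step 3: y^k = 2.1, reduced costs: (-3.6, 1.8)
  x^k = (11.0, 0.0), subgradient = b - a^T x = -45.0
  y^{k+1} = 2.1 + 0.05*-45.0 = -0.15
Dual objective at y_3 = -0.15: reduced costs (9.9, 6.3), box minimizer x = (0.0, 0.0)
g(y_3) = b*y + (c1 - a1*y)*x1 + (c2 - a2*y)*x2 = 21*(-0.15) + 9.9*0.0 + 6.3*0.0 = -3.15 + 0.0 + 0.0 = -3.15


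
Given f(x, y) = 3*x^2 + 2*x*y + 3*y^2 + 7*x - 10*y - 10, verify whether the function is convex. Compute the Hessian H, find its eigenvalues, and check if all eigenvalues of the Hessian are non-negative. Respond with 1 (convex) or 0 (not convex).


The Hessian of f(x,y) = 3*x^2 + 2*x*y + 3*y^2 + 7*x - 10*y - 10 is:
H = [[6, 2], [2, 6]]
Trace = 6 + 6 = 12
Determinant = 6*6 - (2)^2 = 32
Discriminant = (12)^2 - 4*32 = 16.0
Eigenvalues: lambda_1 = 4.0, lambda_2 = 8.0
The function is convex.

1


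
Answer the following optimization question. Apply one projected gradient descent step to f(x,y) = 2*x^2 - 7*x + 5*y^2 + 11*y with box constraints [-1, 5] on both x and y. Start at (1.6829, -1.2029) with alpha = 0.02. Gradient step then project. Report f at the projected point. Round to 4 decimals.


Step 1: Compute gradient at (1.6829, -1.2029).
grad_x = 2*2*1.6829 - 7 = -0.2684
grad_y = 2*5*-1.2029 + 11 = -1.029
Step 2: Gradient step.
x_raw = 1.6829 - 0.02*-0.2684 = 1.6883
y_raw = -1.2029 - 0.02*-1.029 = -1.1823
Step 3: Project onto [-1, 5].
x_proj = clip(1.6883) = 1.6883
y_proj = clip(-1.1823) = -1.0
Step 4: Evaluate f.
f(1.6883, -1.0) = -12.1174


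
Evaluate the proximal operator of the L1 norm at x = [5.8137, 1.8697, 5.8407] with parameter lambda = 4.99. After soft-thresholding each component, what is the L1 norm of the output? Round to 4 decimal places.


Soft-thresholding with lambda = 4.99:
prox(5.8137) = sign(5.8137)*max(|5.8137| - 4.99, 0) = 0.8237
prox(1.8697) = sign(1.8697)*max(|1.8697| - 4.99, 0) = 0.0
prox(5.8407) = sign(5.8407)*max(|5.8407| - 4.99, 0) = 0.8507
prox(x) = [0.8237, 0.0, 0.8507]
||prox(x)||_1 = 0.8237 + 0.0 + 0.8507 = 1.6744


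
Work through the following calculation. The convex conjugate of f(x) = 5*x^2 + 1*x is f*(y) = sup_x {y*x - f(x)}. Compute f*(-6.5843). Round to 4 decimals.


f*(y) = sup_x {y*x - a*x^2 - b*x} = sup_x {(y-b)*x - a*x^2}
FOC: (y - b) - 2a*x = 0 => x* = (y - b)/(2a)
x* = (-6.5843 - 1)/(2*5) = -0.7584
f*(-6.5843) = (y-b)^2/(4a) = (-6.5843 - 1)^2/(4*5)
= 57.5216/20 = 2.8761


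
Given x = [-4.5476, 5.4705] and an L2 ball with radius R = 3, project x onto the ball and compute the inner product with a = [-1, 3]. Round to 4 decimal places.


Step 1: Compute ||x|| (intermediates to 6 decimals).
||x|| = sqrt((-4.5476)^2 + 5.4705^2) = 7.113862
Step 2: Project.
Since ||x|| > R, scale = R/||x|| = 3/7.113862 = 0.421712, proj(x) = scale * x
proj(x) = [-1.917777, 2.306975]
Step 3: Dot product.
a^T * proj(x) = -1*(-1.917777) + 3*2.306975 = 8.8387


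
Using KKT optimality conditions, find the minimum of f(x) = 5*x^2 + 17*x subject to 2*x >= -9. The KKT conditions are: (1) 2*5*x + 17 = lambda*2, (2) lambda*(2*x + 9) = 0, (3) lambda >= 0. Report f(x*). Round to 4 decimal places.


Step 1: Try lambda = 0 (constraint inactive).
Stationarity: 2*5*x + 17 = 0
x* = -17/(2*5) = -1.7
Check constraint: 2*-1.7 = -3.4 >= -9 -- satisfied.
Step 2: Compute optimal value.
f(x*) = 5*(-1.7)^2 + 17*(-1.7) = -14.45


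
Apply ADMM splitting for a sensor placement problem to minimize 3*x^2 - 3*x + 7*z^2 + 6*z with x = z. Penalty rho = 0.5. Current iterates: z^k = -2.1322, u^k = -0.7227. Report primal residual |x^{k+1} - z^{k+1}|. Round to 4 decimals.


ADMM iteration with rho = 0.5, z^k = -2.1322, u^k = -0.7227
Step 1: x-update.
Minimize 3*x^2 - 3*x + (0.5/2)*(x + 2.1322 - 0.7227)^2
FOC: (2*3 + 0.5)*x = 3 + 0.5*(-2.1322 + 0.7227)
x^{k+1} = 0.3531
Step 2: z-update.
Minimize 7*z^2 + 6*z + (0.5/2)*(0.3531 - z - 0.7227)^2
FOC: (2*7 + 0.5)*z = -6 + 0.5*(0.3531 - 0.7227)
z^{k+1} = -0.4265
Step 3: u-update.
u^{k+1} = -0.7227 + 0.3531 + 0.4265 = 0.057
Step 4: Primal residual = |0.3531 + 0.4265| = 0.7797


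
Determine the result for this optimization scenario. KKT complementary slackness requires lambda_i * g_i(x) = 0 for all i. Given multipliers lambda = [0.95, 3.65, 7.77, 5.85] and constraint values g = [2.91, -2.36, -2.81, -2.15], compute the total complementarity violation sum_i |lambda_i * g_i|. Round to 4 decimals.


KKT complementary slackness check:
lambda_1 * g_1 = 0.95 * 2.91 = 2.7645
lambda_2 * g_2 = 3.65 * -2.36 = -8.614
lambda_3 * g_3 = 7.77 * -2.81 = -21.8337
lambda_4 * g_4 = 5.85 * -2.15 = -12.5775
Total violation = 2.7645 + 8.614 + 21.8337 + 12.5775 = 45.7897


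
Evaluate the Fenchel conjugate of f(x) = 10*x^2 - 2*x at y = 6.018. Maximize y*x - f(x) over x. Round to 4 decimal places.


f*(y) = sup_x {y*x - a*x^2 - b*x} = sup_x {(y-b)*x - a*x^2}
FOC: (y - b) - 2a*x = 0 => x* = (y - b)/(2a)
x* = (6.018 + 2)/(2*10) = 0.4009
f*(6.018) = (y-b)^2/(4a) = (6.018 + 2)^2/(4*10)
= 64.2883/40 = 1.6072


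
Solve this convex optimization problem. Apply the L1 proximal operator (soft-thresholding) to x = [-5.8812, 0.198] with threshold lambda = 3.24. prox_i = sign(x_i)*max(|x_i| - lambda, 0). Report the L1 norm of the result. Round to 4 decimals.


Soft-thresholding with lambda = 3.24:
prox(-5.8812) = sign(-5.8812)*max(|-5.8812| - 3.24, 0) = -2.6412
prox(0.198) = sign(0.198)*max(|0.198| - 3.24, 0) = 0.0
prox(x) = [-2.6412, 0.0]
||prox(x)||_1 = 2.6412 + 0.0 = 2.6412


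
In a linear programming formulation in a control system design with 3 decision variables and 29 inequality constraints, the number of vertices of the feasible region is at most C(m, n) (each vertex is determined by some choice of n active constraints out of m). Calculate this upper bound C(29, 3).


Each vertex corresponds to some choice of n active constraints out of m, so the number of vertices is at most C(m, n) = m! / (n!(m-n)!).
m = 29, n = 3
Numerator: 29 * 28 * 27
Denominator: 3! = 6
C(29, 3) = 3654


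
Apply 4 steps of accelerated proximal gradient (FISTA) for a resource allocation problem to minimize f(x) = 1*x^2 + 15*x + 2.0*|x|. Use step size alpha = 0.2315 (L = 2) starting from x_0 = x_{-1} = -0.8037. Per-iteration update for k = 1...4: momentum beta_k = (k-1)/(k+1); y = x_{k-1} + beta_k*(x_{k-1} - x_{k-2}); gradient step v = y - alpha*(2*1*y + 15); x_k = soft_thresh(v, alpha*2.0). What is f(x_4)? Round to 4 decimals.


FISTA on f(x) = 1*x^2 + 15*x + 2.0*|x|
L = 2, alpha = 0.2315
Iteration 1: beta = 0.0, y = -0.8037 + 0.0*(-0.8037 + 0.8037) = -0.8037
  grad(y) = 13.3926, v = y - alpha*grad = -3.9041
  prox(v) = soft_thresh(-3.9041, 0.463) = -3.4411
Iteration 2: beta = 0.3333, y = -3.4411 + 0.3333*(-3.4411 + 0.8037) = -4.3202
  grad(y) = 6.3596, v = y - alpha*grad = -5.7925
  prox(v) = soft_thresh(-5.7925, 0.463) = -5.3295
Iteration 3: beta = 0.5, y = -5.3295 + 0.5*(-5.3295 + 3.4411) = -6.2736
  grad(y) = 2.4527, v = y - alpha*grad = -6.8414
  prox(v) = soft_thresh(-6.8414, 0.463) = -6.3784
Iteration 4: beta = 0.6, y = -6.3784 + 0.6*(-6.3784 + 5.3295) = -7.0078
  grad(y) = 0.9843, v = y - alpha*grad = -7.2357
  prox(v) = soft_thresh(-7.2357, 0.463) = -6.7727
f(x_4) = 1*(-6.7727)^2 + 15*(-6.7727) + 2.0*|-6.7727| = -42.1756


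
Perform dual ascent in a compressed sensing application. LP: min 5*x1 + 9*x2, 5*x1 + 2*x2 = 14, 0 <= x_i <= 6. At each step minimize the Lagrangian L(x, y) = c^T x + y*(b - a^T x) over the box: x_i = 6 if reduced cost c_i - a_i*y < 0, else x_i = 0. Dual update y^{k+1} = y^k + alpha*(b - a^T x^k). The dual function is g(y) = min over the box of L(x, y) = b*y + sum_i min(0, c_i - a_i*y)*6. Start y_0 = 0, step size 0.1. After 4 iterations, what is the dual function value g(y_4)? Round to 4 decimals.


Dual ascent for LP: min 5*x1 + 9*x2, 5*x1 + 2*x2 = 14, 0 <= x_i <= 6
Step 1: y^k = 0.0, reduced costs: (5.0, 9.0)
  x^k = (0.0, 0.0), subgradient = b - a^T x = 14.0
  y^{k+1} = 0.0 + 0.1*14.0 = 1.4
Step 2: y^k = 1.4, reduced costs: (-2.0, 6.2)
  x^k = (6.0, 0.0), subgradient = b - a^T x = -16.0
  y^{k+1} = 1.4 + 0.1*-16.0 = -0.2
Step 3: y^k = -0.2, reduced costs: (6.0, 9.4)
  x^k = (0.0, 0.0), subgradient = b - a^T x = 14.0
  y^{k+1} = -0.2 + 0.1*14.0 = 1.2
Step 4: y^k = 1.2, reduced costs: (-1.0, 6.6)
  x^k = (6.0, 0.0), subgradient = b - a^T x = -16.0
  y^{k+1} = 1.2 + 0.1*-16.0 = -0.4
Dual objective at y_4 = -0.4: reduced costs (7.0, 9.8), box minimizer x = (0.0, 0.0)
g(y_4) = b*y + (c1 - a1*y)*x1 + (c2 - a2*y)*x2 = 14*(-0.4) + 7.0*0.0 + 9.8*0.0 = -5.6 + 0.0 + 0.0 = -5.6


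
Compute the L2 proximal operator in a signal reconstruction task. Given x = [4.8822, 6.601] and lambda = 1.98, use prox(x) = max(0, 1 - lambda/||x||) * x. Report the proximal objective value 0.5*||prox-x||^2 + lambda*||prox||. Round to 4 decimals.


Step 1: Compute ||x||.
||x|| = 8.2103
Step 2: Compute scaling factor.
scale = max(0, 1 - 1.98/8.2103) = 0.7588
Step 3: prox(x) = [3.7048, 5.0091]
||prox(x)|| = 6.2303
Step 4: Proximal objective.
0.5*||prox-x||^2 = 1.9602
lambda*||prox|| = 12.336
Total = 14.2962


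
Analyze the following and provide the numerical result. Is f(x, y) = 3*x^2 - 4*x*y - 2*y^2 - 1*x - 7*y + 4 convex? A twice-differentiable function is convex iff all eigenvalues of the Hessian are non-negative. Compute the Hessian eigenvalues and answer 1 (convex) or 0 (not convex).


The Hessian of f(x,y) = 3*x^2 - 4*x*y - 2*y^2 - 1*x - 7*y + 4 is:
H = [[6, -4], [-4, -4]]
Trace = 6 - 4 = 2
Determinant = 6*-4 - (-4)^2 = -40
Discriminant = (2)^2 - 4*-40 = 164.0
Eigenvalues: lambda_1 = -5.4031, lambda_2 = 7.4031
The function is not convex.

0


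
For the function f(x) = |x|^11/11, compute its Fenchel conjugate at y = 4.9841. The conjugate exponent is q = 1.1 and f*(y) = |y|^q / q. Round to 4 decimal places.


The conjugate exponent q satisfies 1/p + 1/q = 1.
p = 11, so q = 11/(11 - 1) = 1.1
|y|^q = 4.9841^1.1 = 5.8526
f*(4.9841) = 5.8526 / 1.1 = 5.3205


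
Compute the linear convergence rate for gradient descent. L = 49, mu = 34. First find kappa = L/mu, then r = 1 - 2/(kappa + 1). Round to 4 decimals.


Step 1: Compute the condition number.
kappa = L/mu = 49/34 = 1.4412
Step 2: Compute the convergence rate.
r = 1 - 2/(kappa + 1) = 1 - 2*mu/(L + mu) = (L - mu)/(L + mu) = 15/83 = 0.1807


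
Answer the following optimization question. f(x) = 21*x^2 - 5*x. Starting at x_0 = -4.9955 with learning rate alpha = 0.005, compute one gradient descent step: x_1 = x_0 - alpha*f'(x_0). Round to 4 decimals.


We compute the gradient at x_0 and apply the update.
f'(x) = 42*x - 5
f'(-4.9955) = 42*-4.9955 - 5 = -214.811
x_1 = -4.9955 - 0.005*-214.811 = -3.9214


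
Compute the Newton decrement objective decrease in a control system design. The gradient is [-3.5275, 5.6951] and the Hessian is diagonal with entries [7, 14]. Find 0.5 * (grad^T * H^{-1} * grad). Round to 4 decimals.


Step 1: H is diagonal, so H^(-1) * g = [-0.5039, 0.4068].
Step 2: g^T H^(-1) g = sum_i g_i^2 / H_ii
  = (-3.5275)^2/7 + (5.6951)^2/14
  = 1.7776 + 2.3167 = 4.0943
Step 3: Objective decrease = 0.5 * g^T H^(-1) g = 2.0472


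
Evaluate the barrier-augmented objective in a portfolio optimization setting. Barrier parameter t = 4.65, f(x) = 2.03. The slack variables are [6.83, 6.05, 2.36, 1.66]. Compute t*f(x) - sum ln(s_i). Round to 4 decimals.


Step 1: Compute log-barrier.
ln values: [1.9213, 1.8001, 0.8587, 0.5068]
phi = -(1.9213 + 1.8001 + 0.8587 + 0.5068) = -5.0869
Step 2: Compute augmented objective.
t*f(x) = 4.65*2.03 = 9.4395
Total = 9.4395 - 5.0869 = 4.3526


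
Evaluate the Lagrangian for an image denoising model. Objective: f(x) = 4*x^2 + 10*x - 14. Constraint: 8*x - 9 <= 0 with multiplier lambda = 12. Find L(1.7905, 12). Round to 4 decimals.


Step 1: Evaluate f(x).
f(1.7905) = 4*1.7905^2 + 10*1.7905 - 14 = 16.7286
Step 2: Evaluate g(x).
g(1.7905) = 8*1.7905 - 9 = 5.324
Step 3: Compute Lagrangian.
L = 16.7286 + 12*5.324 = 80.6166


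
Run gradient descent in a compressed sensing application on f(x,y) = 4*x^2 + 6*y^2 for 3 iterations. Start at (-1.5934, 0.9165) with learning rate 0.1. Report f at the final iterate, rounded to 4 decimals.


Gradient descent on f(x,y) = 4*x^2 + 6*y^2.
Starting point: (-1.5934, 0.9165), alpha = 0.1
Step 1: grad_x = 2*4*-1.5934 = -12.7472, grad_y = 2*6*0.9165 = 10.998
  x_1 = -1.5934 - 0.1*-12.7472 = -0.3187
  y_1 = 0.9165 - 0.1*10.998 = -0.1833
Step 2: grad_x = 2*4*-0.3187 = -2.5494, grad_y = 2*6*-0.1833 = -2.1996
  x_2 = -0.3187 - 0.1*-2.5494 = -0.0637
  y_2 = -0.1833 - 0.1*-2.1996 = 0.0367
Step 3: grad_x = 2*4*-0.0637 = -0.5099, grad_y = 2*6*0.0367 = 0.4399
  x_3 = -0.0637 - 0.1*-0.5099 = -0.0127
  y_3 = 0.0367 - 0.1*0.4399 = -0.0073
f(-0.0127, -0.0073) = 4*(-0.0127)^2 + 6*(-0.0073)^2 = 0.001


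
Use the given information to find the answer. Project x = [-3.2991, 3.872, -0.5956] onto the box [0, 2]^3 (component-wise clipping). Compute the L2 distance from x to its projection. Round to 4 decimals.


Project each component onto [0, 2].
clip(-3.2991) = 0.0, clip(3.872) = 2.0, clip(-0.5956) = 0.0
Projection = [0.0, 2.0, 0.0]
Squared diffs: [10.8841, 3.5044, 0.3547]
Distance = sqrt(14.7432) = 3.8397


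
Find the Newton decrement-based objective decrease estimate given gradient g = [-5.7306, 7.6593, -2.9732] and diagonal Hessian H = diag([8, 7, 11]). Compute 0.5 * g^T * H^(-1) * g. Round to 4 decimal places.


Step 1: H is diagonal, so H^(-1) * g = [-0.7163, 1.0942, -0.2703].
Step 2: g^T H^(-1) g = sum_i g_i^2 / H_ii
  = (-5.7306)^2/8 + (7.6593)^2/7 + (-2.9732)^2/11
  = 4.105 + 8.3807 + 0.8036 = 13.2893
Step 3: Objective decrease = 0.5 * g^T H^(-1) g = 6.6446


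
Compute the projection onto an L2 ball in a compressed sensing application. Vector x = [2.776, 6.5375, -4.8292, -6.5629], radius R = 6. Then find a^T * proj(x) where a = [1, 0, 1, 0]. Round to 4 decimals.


Step 1: Compute ||x|| (intermediates to 6 decimals).
||x|| = sqrt(2.776^2 + 6.5375^2 + (-4.8292)^2 + (-6.5629)^2) = 10.809159
Step 2: Project.
Since ||x|| > R, scale = R/||x|| = 6/10.809159 = 0.555085, proj(x) = scale * x
proj(x) = [1.540916, 3.628868, -2.680616, -3.642967]
Step 3: Dot product.
a^T * proj(x) = 1*1.540916 + 0*3.628868 + 1*(-2.680616) + 0*(-3.642967) = -1.1397


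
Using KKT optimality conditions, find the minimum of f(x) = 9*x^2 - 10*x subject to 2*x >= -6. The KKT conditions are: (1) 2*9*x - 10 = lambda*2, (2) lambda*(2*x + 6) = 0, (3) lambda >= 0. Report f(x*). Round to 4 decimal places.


Step 1: Try lambda = 0 (constraint inactive).
Stationarity: 2*9*x - 10 = 0
x* = 10/(2*9) = 5/9 = 0.5556 (rounded; the exact value 5/9 is used below)
Check constraint: 2*0.5556 = 1.1112 >= -6 -- satisfied.
Step 2: Compute optimal value.
f(x*) = 9*(5/9)^2 - 10*(5/9) = -2.7778


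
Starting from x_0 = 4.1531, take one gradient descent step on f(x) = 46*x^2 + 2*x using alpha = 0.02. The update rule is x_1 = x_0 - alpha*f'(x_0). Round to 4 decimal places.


We compute the gradient at x_0 and apply the update.
f'(x) = 92*x + 2
f'(4.1531) = 92*4.1531 + 2 = 384.0852
x_1 = 4.1531 - 0.02*384.0852 = -3.5286


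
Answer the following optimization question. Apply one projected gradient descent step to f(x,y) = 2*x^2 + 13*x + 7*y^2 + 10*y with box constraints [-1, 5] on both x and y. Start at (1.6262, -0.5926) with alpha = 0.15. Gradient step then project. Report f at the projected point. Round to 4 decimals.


Step 1: Compute gradient at (1.6262, -0.5926).
grad_x = 2*2*1.6262 + 13 = 19.5048
grad_y = 2*7*-0.5926 + 10 = 1.7036
Step 2: Gradient step.
x_raw = 1.6262 - 0.15*19.5048 = -1.2995
y_raw = -0.5926 - 0.15*1.7036 = -0.8481
Step 3: Project onto [-1, 5].
x_proj = clip(-1.2995) = -1.0
y_proj = clip(-0.8481) = -0.8481
Step 4: Evaluate f.
f(-1.0, -0.8481) = -14.446


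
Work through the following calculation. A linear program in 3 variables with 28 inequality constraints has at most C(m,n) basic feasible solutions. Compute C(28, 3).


Each vertex corresponds to some choice of n active constraints out of m, so the number of vertices is at most C(m, n) = m! / (n!(m-n)!).
m = 28, n = 3
Numerator: 28 * 27 * 26
Denominator: 3! = 6
C(28, 3) = 3276


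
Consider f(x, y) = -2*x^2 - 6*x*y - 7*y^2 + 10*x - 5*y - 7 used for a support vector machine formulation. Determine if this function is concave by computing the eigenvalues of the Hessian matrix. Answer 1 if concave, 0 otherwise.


The Hessian of f(x,y) = -2*x^2 - 6*x*y - 7*y^2 + 10*x - 5*y - 7 is:
H = [[-4, -6], [-6, -14]]
Trace = -4 - 14 = -18
Determinant = -4*-14 - (-6)^2 = 20
Discriminant = (-18)^2 - 4*20 = 244.0
Eigenvalues: lambda_1 = -16.8102, lambda_2 = -1.1898
The function is concave.

1


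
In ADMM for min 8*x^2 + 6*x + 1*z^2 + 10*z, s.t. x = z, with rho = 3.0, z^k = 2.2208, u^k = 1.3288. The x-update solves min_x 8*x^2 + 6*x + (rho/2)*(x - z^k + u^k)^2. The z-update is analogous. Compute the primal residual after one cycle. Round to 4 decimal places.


ADMM iteration with rho = 3.0, z^k = 2.2208, u^k = 1.3288
Step 1: x-update.
Minimize 8*x^2 + 6*x + (3.0/2)*(x - 2.2208 + 1.3288)^2
FOC: (2*8 + 3.0)*x = -6 + 3.0*(2.2208 - 1.3288)
x^{k+1} = -0.1749
Step 2: z-update.
Minimize 1*z^2 + 10*z + (3.0/2)*(-0.1749 - z + 1.3288)^2
FOC: (2*1 + 3.0)*z = -10 + 3.0*(-0.1749 + 1.3288)
z^{k+1} = -1.3077
Step 3: u-update.
u^{k+1} = 1.3288 - 0.1749 + 1.3077 = 2.4615
Step 4: Primal residual = |-0.1749 + 1.3077| = 1.1327


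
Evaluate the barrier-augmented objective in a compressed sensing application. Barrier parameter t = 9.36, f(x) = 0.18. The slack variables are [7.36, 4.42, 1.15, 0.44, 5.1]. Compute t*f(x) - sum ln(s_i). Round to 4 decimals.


Step 1: Compute log-barrier.
ln values: [1.9961, 1.4861, 0.1398, -0.821, 1.6292]
phi = -(1.9961 + 1.4861 + 0.1398 - 0.821 + 1.6292) = -4.4302
Step 2: Compute augmented objective.
t*f(x) = 9.36*0.18 = 1.6848
Total = 1.6848 - 4.4302 = -2.7454


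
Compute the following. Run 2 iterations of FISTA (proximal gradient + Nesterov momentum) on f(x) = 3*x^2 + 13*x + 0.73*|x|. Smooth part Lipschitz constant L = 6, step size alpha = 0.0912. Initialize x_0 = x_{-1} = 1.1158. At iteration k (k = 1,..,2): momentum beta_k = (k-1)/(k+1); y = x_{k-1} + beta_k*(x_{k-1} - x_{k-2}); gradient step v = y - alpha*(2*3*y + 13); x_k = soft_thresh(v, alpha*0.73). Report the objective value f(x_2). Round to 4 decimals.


FISTA on f(x) = 3*x^2 + 13*x + 0.73*|x|
L = 6, alpha = 0.0912
Iteration 1: beta = 0.0, y = 1.1158 + 0.0*(1.1158 - 1.1158) = 1.1158
  grad(y) = 19.6948, v = y - alpha*grad = -0.6804
  prox(v) = soft_thresh(-0.6804, 0.0666) = -0.6138
Iteration 2: beta = 0.3333, y = -0.6138 + 0.3333*(-0.6138 - 1.1158) = -1.1903
  grad(y) = 5.8581, v = y - alpha*grad = -1.7246
  prox(v) = soft_thresh(-1.7246, 0.0666) = -1.658
f(x_2) = 3*(-1.658)^2 + 13*(-1.658) + 0.73*|-1.658| = -12.0968


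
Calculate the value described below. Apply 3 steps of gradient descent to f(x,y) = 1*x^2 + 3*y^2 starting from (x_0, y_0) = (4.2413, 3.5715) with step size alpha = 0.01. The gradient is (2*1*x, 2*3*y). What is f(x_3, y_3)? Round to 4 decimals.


Gradient descent on f(x,y) = 1*x^2 + 3*y^2.
Starting point: (4.2413, 3.5715), alpha = 0.01
Step 1: grad_x = 2*1*4.2413 = 8.4826, grad_y = 2*3*3.5715 = 21.429
  x_1 = 4.2413 - 0.01*8.4826 = 4.1565
  y_1 = 3.5715 - 0.01*21.429 = 3.3572
Step 2: grad_x = 2*1*4.1565 = 8.3129, grad_y = 2*3*3.3572 = 20.1433
  x_2 = 4.1565 - 0.01*8.3129 = 4.0733
  y_2 = 3.3572 - 0.01*20.1433 = 3.1558
Step 3: grad_x = 2*1*4.0733 = 8.1467, grad_y = 2*3*3.1558 = 18.9347
  x_3 = 4.0733 - 0.01*8.1467 = 3.9919
  y_3 = 3.1558 - 0.01*18.9347 = 2.9664
f(3.9919, 2.9664) = 1*3.9919^2 + 3*2.9664^2 = 42.3342


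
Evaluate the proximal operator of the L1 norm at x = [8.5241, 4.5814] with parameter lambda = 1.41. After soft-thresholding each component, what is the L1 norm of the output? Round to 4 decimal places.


Soft-thresholding with lambda = 1.41:
prox(8.5241) = sign(8.5241)*max(|8.5241| - 1.41, 0) = 7.1141
prox(4.5814) = sign(4.5814)*max(|4.5814| - 1.41, 0) = 3.1714
prox(x) = [7.1141, 3.1714]
||prox(x)||_1 = 7.1141 + 3.1714 = 10.2855


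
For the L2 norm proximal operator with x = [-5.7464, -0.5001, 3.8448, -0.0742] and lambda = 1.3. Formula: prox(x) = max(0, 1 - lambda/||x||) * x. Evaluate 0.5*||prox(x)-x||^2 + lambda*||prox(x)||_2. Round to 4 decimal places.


Step 1: Compute ||x||.
||x|| = 6.9325
Step 2: Compute scaling factor.
scale = max(0, 1 - 1.3/6.9325) = 0.8125
Step 3: prox(x) = [-4.6688, -0.4063, 3.1238, -0.0603]
||prox(x)|| = 5.6325
Step 4: Proximal objective.
0.5*||prox-x||^2 = 0.845
lambda*||prox|| = 7.3223
Total = 8.1672


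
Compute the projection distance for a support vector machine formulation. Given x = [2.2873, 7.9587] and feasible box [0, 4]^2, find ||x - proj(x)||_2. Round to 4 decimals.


Project each component onto [0, 4].
clip(2.2873) = 2.2873, clip(7.9587) = 4.0
Projection = [2.2873, 4.0]
Squared diffs: [0.0, 15.6713]
Distance = sqrt(15.6713) = 3.9587


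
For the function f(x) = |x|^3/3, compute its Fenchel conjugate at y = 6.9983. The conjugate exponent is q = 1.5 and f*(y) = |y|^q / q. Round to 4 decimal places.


The conjugate exponent q satisfies 1/p + 1/q = 1.
p = 3, so q = 3/(3 - 1) = 1.5
|y|^q = 6.9983^1.5 = 18.5135
f*(6.9983) = 18.5135 / 1.5 = 12.3423


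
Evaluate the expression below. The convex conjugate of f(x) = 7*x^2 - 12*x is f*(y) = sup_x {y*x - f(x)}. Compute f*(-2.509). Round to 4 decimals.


f*(y) = sup_x {y*x - a*x^2 - b*x} = sup_x {(y-b)*x - a*x^2}
FOC: (y - b) - 2a*x = 0 => x* = (y - b)/(2a)
x* = (-2.509 + 12)/(2*7) = 0.6779
f*(-2.509) = (y-b)^2/(4a) = (-2.509 + 12)^2/(4*7)
= 90.0791/28 = 3.2171


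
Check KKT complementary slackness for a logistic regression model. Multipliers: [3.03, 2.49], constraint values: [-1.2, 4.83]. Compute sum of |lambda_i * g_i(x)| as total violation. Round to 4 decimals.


KKT complementary slackness check:
lambda_1 * g_1 = 3.03 * -1.2 = -3.636
lambda_2 * g_2 = 2.49 * 4.83 = 12.0267
Total violation = 3.636 + 12.0267 = 15.6627


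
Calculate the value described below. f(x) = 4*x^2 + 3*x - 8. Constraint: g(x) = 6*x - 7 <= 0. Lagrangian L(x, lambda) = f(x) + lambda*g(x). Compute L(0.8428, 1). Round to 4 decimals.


Step 1: Evaluate f(x).
f(0.8428) = 4*0.8428^2 + 3*0.8428 - 8 = -2.6304
Step 2: Evaluate g(x).
g(0.8428) = 6*0.8428 - 7 = -1.9432
Step 3: Compute Lagrangian.
L = -2.6304 + 1*-1.9432 = -4.5736


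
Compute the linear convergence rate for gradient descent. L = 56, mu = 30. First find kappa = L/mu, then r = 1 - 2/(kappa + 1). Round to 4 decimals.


Step 1: Compute the condition number.
kappa = L/mu = 56/30 = 1.8667
Step 2: Compute the convergence rate.
r = 1 - 2/(kappa + 1) = 1 - 2*mu/(L + mu) = (L - mu)/(L + mu) = 26/86 = 0.3023


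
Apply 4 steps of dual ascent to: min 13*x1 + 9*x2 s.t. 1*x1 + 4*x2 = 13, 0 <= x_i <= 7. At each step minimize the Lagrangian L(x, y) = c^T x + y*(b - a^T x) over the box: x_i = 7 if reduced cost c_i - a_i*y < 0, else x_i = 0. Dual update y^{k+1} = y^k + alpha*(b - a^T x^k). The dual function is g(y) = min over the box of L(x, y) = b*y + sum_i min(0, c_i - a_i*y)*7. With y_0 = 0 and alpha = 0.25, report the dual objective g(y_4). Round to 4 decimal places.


Dual ascent for LP: min 13*x1 + 9*x2, 1*x1 + 4*x2 = 13, 0 <= x_i <= 7
Step 1: y^k = 0.0, reduced costs: (13.0, 9.0)
  x^k = (0.0, 0.0), subgradient = b - a^T x = 13.0
  y^{k+1} = 0.0 + 0.25*13.0 = 3.25
Step 2: y^k = 3.25, reduced costs: (9.75, -4.0)
  x^k = (0.0, 7.0), subgradient = b - a^T x = -15.0
  y^{k+1} = 3.25 + 0.25*-15.0 = -0.5
Step 3: y^k = -0.5, reduced costs: (13.5, 11.0)
  x^k = (0.0, 0.0), subgradient = b - a^T x = 13.0
  y^{k+1} = -0.5 + 0.25*13.0 = 2.75
Step 4: y^k = 2.75, reduced costs: (10.25, -2.0)
  x^k = (0.0, 7.0), subgradient = b - a^T x = -15.0
  y^{k+1} = 2.75 + 0.25*-15.0 = -1.0
Dual objective at y_4 = -1.0: reduced costs (14.0, 13.0), box minimizer x = (0.0, 0.0)
g(y_4) = b*y + (c1 - a1*y)*x1 + (c2 - a2*y)*x2 = 13*(-1.0) + 14.0*0.0 + 13.0*0.0 = -13.0 + 0.0 + 0.0 = -13.0
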